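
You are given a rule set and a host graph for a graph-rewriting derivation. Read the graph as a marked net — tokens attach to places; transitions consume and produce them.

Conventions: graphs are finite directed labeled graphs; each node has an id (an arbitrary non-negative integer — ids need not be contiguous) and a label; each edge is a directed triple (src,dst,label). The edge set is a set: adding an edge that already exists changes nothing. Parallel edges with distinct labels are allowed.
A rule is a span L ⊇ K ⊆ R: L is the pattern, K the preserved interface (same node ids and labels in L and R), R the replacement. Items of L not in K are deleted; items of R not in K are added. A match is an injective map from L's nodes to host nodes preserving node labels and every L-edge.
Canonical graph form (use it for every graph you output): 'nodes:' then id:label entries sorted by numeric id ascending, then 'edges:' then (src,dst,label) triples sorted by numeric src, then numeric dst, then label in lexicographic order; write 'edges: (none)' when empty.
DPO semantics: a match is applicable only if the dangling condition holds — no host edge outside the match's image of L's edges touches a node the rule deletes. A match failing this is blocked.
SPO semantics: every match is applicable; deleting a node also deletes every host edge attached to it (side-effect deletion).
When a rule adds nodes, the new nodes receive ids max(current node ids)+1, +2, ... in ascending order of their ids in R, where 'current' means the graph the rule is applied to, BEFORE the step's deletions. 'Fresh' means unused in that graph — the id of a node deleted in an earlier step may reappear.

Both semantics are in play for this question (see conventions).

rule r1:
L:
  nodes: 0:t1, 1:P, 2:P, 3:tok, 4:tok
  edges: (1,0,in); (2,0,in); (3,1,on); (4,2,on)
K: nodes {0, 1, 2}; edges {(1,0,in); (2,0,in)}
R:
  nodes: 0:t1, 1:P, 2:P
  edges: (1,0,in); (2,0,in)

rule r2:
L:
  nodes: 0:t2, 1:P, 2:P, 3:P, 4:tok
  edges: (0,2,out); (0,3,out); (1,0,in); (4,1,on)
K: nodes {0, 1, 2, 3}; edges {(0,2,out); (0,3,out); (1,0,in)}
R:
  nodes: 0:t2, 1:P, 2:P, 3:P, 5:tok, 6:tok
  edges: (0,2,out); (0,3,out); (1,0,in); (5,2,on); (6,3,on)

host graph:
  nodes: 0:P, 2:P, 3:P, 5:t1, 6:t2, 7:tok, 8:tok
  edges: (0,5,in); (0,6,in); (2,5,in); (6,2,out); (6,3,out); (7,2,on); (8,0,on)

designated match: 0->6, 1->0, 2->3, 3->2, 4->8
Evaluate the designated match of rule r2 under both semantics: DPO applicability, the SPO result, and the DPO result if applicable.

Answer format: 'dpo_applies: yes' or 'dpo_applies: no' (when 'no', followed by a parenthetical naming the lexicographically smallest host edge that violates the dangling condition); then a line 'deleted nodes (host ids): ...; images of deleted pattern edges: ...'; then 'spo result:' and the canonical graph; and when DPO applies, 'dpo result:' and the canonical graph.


dpo_applies: yes
deleted nodes (host ids): 8; images of deleted pattern edges: (8,0,on)
spo result:
nodes: 0:P, 2:P, 3:P, 5:t1, 6:t2, 7:tok, 9:tok, 10:tok
edges: (0,5,in); (0,6,in); (2,5,in); (6,2,out); (6,3,out); (7,2,on); (9,3,on); (10,2,on)
dpo result:
nodes: 0:P, 2:P, 3:P, 5:t1, 6:t2, 7:tok, 9:tok, 10:tok
edges: (0,5,in); (0,6,in); (2,5,in); (6,2,out); (6,3,out); (7,2,on); (9,3,on); (10,2,on)


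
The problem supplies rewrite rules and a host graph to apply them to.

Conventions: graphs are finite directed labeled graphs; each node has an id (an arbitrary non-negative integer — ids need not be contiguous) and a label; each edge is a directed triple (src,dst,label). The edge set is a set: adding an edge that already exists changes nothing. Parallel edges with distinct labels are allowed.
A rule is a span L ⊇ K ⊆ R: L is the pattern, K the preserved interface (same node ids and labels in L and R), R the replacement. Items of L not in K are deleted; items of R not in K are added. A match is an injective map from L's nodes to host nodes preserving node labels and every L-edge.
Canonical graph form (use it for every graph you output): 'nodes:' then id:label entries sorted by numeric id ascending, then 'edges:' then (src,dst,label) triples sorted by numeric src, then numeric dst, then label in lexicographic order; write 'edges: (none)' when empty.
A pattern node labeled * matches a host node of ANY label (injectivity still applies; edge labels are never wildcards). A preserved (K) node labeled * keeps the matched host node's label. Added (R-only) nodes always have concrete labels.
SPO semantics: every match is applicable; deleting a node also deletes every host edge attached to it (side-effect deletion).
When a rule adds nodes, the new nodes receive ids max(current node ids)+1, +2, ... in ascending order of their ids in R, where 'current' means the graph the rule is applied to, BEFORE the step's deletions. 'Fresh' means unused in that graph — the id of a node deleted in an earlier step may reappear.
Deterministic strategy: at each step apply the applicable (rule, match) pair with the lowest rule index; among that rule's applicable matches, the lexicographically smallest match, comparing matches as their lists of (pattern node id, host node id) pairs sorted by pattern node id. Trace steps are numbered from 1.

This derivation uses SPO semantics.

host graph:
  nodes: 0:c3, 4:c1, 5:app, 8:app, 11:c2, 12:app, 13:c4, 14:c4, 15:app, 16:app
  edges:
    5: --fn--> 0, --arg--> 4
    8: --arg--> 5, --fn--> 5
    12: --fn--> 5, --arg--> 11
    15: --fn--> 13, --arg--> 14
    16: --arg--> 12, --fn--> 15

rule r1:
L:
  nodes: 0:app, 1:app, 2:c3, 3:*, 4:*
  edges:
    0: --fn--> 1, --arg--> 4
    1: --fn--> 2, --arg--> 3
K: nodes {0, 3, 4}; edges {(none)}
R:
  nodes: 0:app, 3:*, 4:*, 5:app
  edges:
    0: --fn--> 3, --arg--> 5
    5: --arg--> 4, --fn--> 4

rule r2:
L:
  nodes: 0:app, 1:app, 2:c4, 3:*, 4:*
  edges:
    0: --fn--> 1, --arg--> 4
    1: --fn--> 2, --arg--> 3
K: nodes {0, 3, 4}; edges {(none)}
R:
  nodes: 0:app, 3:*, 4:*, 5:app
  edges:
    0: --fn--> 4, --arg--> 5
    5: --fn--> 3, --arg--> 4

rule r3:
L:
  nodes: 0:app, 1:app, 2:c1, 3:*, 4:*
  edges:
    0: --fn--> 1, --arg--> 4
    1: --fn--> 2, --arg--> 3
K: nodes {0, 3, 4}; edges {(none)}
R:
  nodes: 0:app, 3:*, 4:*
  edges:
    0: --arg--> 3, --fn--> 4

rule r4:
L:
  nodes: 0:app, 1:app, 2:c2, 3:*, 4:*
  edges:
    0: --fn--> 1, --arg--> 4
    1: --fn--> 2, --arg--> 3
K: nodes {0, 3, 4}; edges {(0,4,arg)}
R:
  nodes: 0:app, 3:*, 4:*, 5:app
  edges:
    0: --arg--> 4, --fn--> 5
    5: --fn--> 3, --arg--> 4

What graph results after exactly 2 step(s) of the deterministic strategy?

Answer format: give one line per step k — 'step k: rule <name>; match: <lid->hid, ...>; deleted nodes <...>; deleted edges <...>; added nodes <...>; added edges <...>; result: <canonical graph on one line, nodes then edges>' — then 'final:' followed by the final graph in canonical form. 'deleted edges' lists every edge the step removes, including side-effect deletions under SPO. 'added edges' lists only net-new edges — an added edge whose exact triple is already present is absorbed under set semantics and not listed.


step 1: rule r1; match: 0->12, 1->5, 2->0, 3->4, 4->11; deleted nodes 0, 5; deleted edges (5,0,fn); (5,4,arg); (8,5,arg); (8,5,fn); (12,5,fn); (12,11,arg); added nodes 17; added edges (12,4,fn); (12,17,arg); (17,11,arg); (17,11,fn); result: nodes: 4:c1, 8:app, 11:c2, 12:app, 13:c4, 14:c4, 15:app, 16:app, 17:app edges: (12,4,fn); (12,17,arg); (15,13,fn); (15,14,arg); (16,12,arg); (16,15,fn); (17,11,arg); (17,11,fn)
step 2: rule r2; match: 0->16, 1->15, 2->13, 3->14, 4->12; deleted nodes 13, 15; deleted edges (15,13,fn); (15,14,arg); (16,12,arg); (16,15,fn); added nodes 18; added edges (16,12,fn); (16,18,arg); (18,12,arg); (18,14,fn); result: nodes: 4:c1, 8:app, 11:c2, 12:app, 14:c4, 16:app, 17:app, 18:app edges: (12,4,fn); (12,17,arg); (16,12,fn); (16,18,arg); (17,11,arg); (17,11,fn); (18,12,arg); (18,14,fn)
final:
nodes: 4:c1, 8:app, 11:c2, 12:app, 14:c4, 16:app, 17:app, 18:app
edges: (12,4,fn); (12,17,arg); (16,12,fn); (16,18,arg); (17,11,arg); (17,11,fn); (18,12,arg); (18,14,fn)


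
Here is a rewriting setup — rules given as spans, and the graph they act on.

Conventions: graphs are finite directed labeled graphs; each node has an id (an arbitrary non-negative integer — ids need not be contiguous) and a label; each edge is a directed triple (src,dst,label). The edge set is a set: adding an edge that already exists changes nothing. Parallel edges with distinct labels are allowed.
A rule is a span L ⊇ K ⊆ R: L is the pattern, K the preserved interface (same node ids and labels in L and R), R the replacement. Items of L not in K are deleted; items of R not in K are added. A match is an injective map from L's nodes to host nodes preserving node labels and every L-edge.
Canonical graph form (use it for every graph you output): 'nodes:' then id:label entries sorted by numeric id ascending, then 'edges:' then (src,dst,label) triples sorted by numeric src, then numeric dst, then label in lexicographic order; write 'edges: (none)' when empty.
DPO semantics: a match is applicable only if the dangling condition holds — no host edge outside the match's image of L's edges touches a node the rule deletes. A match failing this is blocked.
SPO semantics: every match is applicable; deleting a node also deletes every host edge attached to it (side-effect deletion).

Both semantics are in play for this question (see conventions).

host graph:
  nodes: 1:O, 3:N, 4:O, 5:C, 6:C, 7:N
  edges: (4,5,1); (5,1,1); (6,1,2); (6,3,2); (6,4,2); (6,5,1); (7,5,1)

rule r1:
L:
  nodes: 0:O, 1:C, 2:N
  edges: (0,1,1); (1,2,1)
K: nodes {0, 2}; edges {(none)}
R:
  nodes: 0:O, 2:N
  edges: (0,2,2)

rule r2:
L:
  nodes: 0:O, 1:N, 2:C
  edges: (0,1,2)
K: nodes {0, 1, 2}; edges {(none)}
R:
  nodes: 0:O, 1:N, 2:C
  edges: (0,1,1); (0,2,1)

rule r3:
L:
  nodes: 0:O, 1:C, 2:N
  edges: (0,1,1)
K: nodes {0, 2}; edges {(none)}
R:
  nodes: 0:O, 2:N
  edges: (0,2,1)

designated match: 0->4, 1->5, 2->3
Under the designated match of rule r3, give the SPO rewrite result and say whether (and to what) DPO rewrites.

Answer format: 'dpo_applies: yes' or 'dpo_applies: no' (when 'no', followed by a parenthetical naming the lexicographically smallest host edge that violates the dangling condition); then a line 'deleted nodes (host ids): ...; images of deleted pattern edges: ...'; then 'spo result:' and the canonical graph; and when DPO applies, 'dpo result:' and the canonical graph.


dpo_applies: no
(the rule deletes node 5, which keeps host edge (5,1,1) outside the match image — the dangling condition fails, DPO blocks; SPO proceeds and side-deletes such edges)
deleted nodes (host ids): 5; images of deleted pattern edges: (4,5,1)
spo result:
nodes: 1:O, 3:N, 4:O, 6:C, 7:N
edges: (4,3,1); (6,1,2); (6,3,2); (6,4,2)


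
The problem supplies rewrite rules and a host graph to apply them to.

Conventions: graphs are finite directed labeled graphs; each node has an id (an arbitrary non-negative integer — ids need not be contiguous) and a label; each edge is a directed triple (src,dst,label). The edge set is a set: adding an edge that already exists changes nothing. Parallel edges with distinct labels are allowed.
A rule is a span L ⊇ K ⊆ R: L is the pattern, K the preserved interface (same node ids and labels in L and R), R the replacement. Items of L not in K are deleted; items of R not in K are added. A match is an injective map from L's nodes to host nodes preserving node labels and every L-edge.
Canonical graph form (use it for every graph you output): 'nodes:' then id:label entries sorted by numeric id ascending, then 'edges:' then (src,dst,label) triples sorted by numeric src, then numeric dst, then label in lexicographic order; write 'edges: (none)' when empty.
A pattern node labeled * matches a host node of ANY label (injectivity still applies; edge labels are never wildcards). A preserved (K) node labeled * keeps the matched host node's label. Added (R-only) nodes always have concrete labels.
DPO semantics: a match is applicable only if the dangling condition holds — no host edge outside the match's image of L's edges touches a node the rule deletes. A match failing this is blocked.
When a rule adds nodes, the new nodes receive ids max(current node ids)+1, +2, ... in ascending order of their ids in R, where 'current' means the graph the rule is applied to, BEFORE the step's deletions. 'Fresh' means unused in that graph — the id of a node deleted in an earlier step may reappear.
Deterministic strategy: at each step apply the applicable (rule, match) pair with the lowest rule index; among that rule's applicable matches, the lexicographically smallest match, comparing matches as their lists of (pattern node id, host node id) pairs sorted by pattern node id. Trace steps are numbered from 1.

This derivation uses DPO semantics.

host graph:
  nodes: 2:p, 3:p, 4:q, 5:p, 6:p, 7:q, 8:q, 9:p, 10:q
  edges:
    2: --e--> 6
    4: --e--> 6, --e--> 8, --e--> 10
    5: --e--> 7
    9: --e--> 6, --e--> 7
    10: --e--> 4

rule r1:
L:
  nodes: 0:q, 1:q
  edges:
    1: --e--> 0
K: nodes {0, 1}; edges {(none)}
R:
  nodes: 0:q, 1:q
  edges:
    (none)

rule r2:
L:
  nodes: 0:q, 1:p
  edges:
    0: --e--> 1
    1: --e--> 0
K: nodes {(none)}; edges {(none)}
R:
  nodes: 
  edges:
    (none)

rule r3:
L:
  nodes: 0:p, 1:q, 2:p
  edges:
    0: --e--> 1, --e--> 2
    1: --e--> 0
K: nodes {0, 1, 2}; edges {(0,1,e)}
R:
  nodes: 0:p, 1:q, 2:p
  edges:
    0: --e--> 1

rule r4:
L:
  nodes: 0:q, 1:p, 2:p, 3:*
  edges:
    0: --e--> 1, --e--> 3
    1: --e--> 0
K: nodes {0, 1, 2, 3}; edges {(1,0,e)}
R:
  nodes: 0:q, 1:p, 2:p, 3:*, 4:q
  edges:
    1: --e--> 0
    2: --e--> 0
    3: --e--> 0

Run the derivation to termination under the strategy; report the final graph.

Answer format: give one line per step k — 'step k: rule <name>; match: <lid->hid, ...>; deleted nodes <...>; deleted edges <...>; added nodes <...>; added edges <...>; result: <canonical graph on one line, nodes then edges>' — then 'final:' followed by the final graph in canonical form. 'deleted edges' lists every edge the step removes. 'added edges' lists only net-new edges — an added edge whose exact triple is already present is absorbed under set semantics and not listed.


step 1: rule r1; match: 0->4, 1->10; deleted nodes (none); deleted edges (10,4,e); added nodes (none); added edges (none); result: nodes: 2:p, 3:p, 4:q, 5:p, 6:p, 7:q, 8:q, 9:p, 10:q edges: (2,6,e); (4,6,e); (4,8,e); (4,10,e); (5,7,e); (9,6,e); (9,7,e)
step 2: rule r1; match: 0->8, 1->4; deleted nodes (none); deleted edges (4,8,e); added nodes (none); added edges (none); result: nodes: 2:p, 3:p, 4:q, 5:p, 6:p, 7:q, 8:q, 9:p, 10:q edges: (2,6,e); (4,6,e); (4,10,e); (5,7,e); (9,6,e); (9,7,e)
step 3: rule r1; match: 0->10, 1->4; deleted nodes (none); deleted edges (4,10,e); added nodes (none); added edges (none); result: nodes: 2:p, 3:p, 4:q, 5:p, 6:p, 7:q, 8:q, 9:p, 10:q edges: (2,6,e); (4,6,e); (5,7,e); (9,6,e); (9,7,e)
final:
nodes: 2:p, 3:p, 4:q, 5:p, 6:p, 7:q, 8:q, 9:p, 10:q
edges: (2,6,e); (4,6,e); (5,7,e); (9,6,e); (9,7,e)


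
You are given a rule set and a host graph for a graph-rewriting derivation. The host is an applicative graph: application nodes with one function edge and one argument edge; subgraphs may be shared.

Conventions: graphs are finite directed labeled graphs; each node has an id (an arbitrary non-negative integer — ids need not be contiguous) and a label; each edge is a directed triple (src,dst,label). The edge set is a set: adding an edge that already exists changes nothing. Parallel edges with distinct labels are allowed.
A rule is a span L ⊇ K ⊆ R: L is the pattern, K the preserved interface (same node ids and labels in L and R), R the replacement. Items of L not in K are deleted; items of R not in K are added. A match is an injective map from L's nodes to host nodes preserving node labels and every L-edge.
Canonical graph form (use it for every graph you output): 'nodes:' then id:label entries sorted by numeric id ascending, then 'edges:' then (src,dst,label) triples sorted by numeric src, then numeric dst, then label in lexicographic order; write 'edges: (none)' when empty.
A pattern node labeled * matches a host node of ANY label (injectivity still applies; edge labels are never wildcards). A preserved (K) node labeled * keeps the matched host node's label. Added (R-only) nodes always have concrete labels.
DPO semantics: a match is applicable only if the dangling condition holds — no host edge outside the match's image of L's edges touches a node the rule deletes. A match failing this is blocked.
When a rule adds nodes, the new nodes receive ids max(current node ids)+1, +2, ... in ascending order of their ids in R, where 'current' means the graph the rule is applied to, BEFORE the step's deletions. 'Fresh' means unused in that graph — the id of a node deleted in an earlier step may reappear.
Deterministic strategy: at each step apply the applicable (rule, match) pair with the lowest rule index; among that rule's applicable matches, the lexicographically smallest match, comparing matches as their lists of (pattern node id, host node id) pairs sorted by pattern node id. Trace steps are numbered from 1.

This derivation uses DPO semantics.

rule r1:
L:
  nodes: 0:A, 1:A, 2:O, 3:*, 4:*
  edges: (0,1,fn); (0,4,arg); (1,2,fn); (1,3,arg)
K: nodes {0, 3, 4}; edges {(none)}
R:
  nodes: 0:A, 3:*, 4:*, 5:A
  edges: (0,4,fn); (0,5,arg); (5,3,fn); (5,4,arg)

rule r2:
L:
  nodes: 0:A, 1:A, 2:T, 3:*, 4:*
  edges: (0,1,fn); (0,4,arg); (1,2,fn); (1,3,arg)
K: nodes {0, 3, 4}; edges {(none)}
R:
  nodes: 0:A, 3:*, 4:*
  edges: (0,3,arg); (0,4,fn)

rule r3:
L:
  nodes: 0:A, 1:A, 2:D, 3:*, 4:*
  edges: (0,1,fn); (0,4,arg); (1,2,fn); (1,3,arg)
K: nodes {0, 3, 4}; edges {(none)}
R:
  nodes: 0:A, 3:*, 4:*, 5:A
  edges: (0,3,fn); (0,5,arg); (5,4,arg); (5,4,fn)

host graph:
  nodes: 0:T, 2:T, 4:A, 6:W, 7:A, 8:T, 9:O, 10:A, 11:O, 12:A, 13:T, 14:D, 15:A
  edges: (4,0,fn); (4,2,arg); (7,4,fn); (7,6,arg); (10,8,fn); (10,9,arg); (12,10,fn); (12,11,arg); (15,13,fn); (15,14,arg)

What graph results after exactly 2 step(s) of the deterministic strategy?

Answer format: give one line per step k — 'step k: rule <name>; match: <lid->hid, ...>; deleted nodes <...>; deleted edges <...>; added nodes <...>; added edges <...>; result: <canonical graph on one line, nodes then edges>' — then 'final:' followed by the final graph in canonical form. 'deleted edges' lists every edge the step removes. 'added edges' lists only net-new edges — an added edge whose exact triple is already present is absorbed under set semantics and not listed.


step 1: rule r2; match: 0->7, 1->4, 2->0, 3->2, 4->6; deleted nodes 0, 4; deleted edges (4,0,fn); (4,2,arg); (7,4,fn); (7,6,arg); added nodes (none); added edges (7,2,arg); (7,6,fn); result: nodes: 2:T, 6:W, 7:A, 8:T, 9:O, 10:A, 11:O, 12:A, 13:T, 14:D, 15:A edges: (7,2,arg); (7,6,fn); (10,8,fn); (10,9,arg); (12,10,fn); (12,11,arg); (15,13,fn); (15,14,arg)
step 2: rule r2; match: 0->12, 1->10, 2->8, 3->9, 4->11; deleted nodes 8, 10; deleted edges (10,8,fn); (10,9,arg); (12,10,fn); (12,11,arg); added nodes (none); added edges (12,9,arg); (12,11,fn); result: nodes: 2:T, 6:W, 7:A, 9:O, 11:O, 12:A, 13:T, 14:D, 15:A edges: (7,2,arg); (7,6,fn); (12,9,arg); (12,11,fn); (15,13,fn); (15,14,arg)
final:
nodes: 2:T, 6:W, 7:A, 9:O, 11:O, 12:A, 13:T, 14:D, 15:A
edges: (7,2,arg); (7,6,fn); (12,9,arg); (12,11,fn); (15,13,fn); (15,14,arg)


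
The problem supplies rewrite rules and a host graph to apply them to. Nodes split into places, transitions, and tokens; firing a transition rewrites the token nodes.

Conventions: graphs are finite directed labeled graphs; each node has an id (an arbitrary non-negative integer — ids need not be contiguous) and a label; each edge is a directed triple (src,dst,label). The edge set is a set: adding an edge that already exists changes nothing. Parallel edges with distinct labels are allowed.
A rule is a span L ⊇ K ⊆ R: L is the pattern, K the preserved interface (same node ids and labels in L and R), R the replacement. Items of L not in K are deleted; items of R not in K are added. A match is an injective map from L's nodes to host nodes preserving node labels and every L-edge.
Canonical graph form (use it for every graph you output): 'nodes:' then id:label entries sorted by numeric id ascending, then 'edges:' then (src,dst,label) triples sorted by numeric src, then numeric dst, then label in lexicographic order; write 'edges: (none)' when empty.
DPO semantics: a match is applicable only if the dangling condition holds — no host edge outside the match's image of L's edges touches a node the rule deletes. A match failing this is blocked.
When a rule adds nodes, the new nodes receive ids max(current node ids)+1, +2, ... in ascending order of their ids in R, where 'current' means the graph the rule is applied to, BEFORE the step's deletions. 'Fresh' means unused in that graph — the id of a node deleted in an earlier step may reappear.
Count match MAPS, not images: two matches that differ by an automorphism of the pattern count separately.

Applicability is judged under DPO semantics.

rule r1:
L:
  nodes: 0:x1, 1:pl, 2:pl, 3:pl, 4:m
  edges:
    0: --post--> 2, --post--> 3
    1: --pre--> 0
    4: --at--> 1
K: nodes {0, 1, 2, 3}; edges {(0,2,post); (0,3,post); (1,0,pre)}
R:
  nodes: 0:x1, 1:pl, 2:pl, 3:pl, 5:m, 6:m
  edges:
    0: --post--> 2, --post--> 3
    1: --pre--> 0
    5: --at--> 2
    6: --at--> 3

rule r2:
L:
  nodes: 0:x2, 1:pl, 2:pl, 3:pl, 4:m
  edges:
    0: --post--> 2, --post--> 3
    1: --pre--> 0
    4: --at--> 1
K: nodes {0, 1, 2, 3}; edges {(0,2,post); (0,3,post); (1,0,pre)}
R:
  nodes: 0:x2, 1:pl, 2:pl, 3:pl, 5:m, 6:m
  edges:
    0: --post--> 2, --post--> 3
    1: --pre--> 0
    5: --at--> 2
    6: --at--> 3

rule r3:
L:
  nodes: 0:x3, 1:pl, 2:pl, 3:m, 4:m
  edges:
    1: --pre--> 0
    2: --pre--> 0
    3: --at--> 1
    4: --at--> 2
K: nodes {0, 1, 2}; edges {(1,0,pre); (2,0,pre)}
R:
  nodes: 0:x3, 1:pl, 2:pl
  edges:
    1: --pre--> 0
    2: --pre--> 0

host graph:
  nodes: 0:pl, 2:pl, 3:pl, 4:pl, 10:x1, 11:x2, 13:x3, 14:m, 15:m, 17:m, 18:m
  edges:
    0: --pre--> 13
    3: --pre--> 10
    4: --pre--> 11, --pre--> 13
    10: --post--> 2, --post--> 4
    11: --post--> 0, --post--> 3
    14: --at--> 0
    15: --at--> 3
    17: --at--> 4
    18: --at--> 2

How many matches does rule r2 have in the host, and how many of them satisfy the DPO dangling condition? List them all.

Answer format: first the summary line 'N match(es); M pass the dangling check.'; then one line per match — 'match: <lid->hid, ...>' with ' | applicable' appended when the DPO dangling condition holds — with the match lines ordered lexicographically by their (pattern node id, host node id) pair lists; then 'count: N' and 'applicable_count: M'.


2 match(es); 2 pass the dangling check.
match: 0->11, 1->4, 2->0, 3->3, 4->17 | applicable
match: 0->11, 1->4, 2->3, 3->0, 4->17 | applicable
count: 2
applicable_count: 2


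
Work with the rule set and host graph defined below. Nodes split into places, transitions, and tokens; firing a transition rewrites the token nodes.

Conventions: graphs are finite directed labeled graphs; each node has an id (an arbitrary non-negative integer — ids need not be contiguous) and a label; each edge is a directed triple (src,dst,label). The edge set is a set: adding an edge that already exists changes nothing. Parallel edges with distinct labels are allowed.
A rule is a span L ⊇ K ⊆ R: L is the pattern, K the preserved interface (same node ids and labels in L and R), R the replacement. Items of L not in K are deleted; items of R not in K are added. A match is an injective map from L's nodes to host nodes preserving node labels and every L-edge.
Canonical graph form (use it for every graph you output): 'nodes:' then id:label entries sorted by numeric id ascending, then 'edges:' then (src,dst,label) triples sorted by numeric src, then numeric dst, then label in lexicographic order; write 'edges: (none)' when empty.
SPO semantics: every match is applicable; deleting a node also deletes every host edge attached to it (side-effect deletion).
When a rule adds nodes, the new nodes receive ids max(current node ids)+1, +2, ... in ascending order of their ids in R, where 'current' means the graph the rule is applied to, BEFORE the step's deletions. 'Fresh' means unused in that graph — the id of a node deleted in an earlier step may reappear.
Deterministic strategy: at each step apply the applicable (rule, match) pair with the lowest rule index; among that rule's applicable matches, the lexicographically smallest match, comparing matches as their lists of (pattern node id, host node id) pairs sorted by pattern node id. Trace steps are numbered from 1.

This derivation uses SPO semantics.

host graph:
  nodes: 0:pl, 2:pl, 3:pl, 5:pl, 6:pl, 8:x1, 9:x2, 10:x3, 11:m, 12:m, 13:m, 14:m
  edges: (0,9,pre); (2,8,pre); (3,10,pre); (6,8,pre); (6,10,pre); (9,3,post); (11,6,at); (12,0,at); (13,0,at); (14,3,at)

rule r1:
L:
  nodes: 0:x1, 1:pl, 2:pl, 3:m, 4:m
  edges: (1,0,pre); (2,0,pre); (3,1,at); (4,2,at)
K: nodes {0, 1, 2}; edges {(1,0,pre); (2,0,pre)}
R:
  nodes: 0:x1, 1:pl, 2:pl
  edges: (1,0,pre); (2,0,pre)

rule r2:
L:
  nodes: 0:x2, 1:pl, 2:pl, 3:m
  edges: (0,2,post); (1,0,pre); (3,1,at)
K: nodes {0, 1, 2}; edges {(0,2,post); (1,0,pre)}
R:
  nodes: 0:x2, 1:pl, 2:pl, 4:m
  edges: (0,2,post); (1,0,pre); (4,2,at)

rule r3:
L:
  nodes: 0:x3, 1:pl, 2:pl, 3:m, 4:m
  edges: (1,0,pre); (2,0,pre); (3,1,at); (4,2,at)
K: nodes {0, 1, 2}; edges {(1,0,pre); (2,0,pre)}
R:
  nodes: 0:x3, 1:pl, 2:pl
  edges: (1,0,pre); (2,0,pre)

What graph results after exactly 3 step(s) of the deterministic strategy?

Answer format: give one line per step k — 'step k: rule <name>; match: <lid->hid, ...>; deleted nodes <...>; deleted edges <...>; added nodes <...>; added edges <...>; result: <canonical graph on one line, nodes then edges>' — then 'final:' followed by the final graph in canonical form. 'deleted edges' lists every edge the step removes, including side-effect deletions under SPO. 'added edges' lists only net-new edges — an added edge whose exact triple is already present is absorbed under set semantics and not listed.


step 1: rule r2; match: 0->9, 1->0, 2->3, 3->12; deleted nodes 12; deleted edges (12,0,at); added nodes 15; added edges (15,3,at); result: nodes: 0:pl, 2:pl, 3:pl, 5:pl, 6:pl, 8:x1, 9:x2, 10:x3, 11:m, 13:m, 14:m, 15:m edges: (0,9,pre); (2,8,pre); (3,10,pre); (6,8,pre); (6,10,pre); (9,3,post); (11,6,at); (13,0,at); (14,3,at); (15,3,at)
step 2: rule r2; match: 0->9, 1->0, 2->3, 3->13; deleted nodes 13; deleted edges (13,0,at); added nodes 16; added edges (16,3,at); result: nodes: 0:pl, 2:pl, 3:pl, 5:pl, 6:pl, 8:x1, 9:x2, 10:x3, 11:m, 14:m, 15:m, 16:m edges: (0,9,pre); (2,8,pre); (3,10,pre); (6,8,pre); (6,10,pre); (9,3,post); (11,6,at); (14,3,at); (15,3,at); (16,3,at)
step 3: rule r3; match: 0->10, 1->3, 2->6, 3->14, 4->11; deleted nodes 11, 14; deleted edges (11,6,at); (14,3,at); added nodes (none); added edges (none); result: nodes: 0:pl, 2:pl, 3:pl, 5:pl, 6:pl, 8:x1, 9:x2, 10:x3, 15:m, 16:m edges: (0,9,pre); (2,8,pre); (3,10,pre); (6,8,pre); (6,10,pre); (9,3,post); (15,3,at); (16,3,at)
final:
nodes: 0:pl, 2:pl, 3:pl, 5:pl, 6:pl, 8:x1, 9:x2, 10:x3, 15:m, 16:m
edges: (0,9,pre); (2,8,pre); (3,10,pre); (6,8,pre); (6,10,pre); (9,3,post); (15,3,at); (16,3,at)


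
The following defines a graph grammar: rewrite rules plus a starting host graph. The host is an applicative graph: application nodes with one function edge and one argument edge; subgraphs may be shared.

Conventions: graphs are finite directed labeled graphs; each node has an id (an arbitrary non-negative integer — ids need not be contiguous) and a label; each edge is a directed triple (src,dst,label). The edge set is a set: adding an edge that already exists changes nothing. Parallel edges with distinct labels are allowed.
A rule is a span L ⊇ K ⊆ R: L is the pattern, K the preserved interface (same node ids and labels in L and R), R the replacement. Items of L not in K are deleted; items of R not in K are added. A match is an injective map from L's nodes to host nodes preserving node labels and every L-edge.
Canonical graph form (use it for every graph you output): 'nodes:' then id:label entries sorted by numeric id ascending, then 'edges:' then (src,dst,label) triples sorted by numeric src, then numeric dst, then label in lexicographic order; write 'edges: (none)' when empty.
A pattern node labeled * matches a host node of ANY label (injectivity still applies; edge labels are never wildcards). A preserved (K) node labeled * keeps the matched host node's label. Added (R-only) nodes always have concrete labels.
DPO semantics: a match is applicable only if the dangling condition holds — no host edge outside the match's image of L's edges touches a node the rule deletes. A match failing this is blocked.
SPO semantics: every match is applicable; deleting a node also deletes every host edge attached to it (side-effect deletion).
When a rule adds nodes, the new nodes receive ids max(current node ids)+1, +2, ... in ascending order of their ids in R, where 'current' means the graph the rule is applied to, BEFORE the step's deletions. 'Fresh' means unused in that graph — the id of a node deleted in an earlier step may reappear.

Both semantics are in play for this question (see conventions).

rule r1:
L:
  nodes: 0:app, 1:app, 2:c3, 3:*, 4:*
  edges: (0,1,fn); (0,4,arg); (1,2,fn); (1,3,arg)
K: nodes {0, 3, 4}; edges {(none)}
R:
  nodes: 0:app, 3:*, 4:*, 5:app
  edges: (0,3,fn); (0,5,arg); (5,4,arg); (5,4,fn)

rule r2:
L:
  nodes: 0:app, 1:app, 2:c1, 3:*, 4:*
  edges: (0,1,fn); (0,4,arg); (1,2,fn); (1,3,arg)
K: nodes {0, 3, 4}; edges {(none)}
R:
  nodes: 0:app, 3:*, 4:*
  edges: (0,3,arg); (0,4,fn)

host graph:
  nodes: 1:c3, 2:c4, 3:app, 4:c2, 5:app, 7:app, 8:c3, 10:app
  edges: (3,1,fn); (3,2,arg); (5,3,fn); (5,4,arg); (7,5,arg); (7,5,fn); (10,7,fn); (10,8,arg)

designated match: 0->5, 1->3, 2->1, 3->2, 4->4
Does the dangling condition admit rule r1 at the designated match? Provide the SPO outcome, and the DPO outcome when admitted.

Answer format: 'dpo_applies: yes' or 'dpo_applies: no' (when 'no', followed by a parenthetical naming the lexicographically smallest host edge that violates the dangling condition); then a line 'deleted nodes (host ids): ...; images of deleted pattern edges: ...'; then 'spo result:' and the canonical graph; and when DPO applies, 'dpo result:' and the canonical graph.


dpo_applies: yes
deleted nodes (host ids): 1, 3; images of deleted pattern edges: (3,1,fn); (3,2,arg); (5,3,fn); (5,4,arg)
spo result:
nodes: 2:c4, 4:c2, 5:app, 7:app, 8:c3, 10:app, 11:app
edges: (5,2,fn); (5,11,arg); (7,5,arg); (7,5,fn); (10,7,fn); (10,8,arg); (11,4,arg); (11,4,fn)
dpo result:
nodes: 2:c4, 4:c2, 5:app, 7:app, 8:c3, 10:app, 11:app
edges: (5,2,fn); (5,11,arg); (7,5,arg); (7,5,fn); (10,7,fn); (10,8,arg); (11,4,arg); (11,4,fn)


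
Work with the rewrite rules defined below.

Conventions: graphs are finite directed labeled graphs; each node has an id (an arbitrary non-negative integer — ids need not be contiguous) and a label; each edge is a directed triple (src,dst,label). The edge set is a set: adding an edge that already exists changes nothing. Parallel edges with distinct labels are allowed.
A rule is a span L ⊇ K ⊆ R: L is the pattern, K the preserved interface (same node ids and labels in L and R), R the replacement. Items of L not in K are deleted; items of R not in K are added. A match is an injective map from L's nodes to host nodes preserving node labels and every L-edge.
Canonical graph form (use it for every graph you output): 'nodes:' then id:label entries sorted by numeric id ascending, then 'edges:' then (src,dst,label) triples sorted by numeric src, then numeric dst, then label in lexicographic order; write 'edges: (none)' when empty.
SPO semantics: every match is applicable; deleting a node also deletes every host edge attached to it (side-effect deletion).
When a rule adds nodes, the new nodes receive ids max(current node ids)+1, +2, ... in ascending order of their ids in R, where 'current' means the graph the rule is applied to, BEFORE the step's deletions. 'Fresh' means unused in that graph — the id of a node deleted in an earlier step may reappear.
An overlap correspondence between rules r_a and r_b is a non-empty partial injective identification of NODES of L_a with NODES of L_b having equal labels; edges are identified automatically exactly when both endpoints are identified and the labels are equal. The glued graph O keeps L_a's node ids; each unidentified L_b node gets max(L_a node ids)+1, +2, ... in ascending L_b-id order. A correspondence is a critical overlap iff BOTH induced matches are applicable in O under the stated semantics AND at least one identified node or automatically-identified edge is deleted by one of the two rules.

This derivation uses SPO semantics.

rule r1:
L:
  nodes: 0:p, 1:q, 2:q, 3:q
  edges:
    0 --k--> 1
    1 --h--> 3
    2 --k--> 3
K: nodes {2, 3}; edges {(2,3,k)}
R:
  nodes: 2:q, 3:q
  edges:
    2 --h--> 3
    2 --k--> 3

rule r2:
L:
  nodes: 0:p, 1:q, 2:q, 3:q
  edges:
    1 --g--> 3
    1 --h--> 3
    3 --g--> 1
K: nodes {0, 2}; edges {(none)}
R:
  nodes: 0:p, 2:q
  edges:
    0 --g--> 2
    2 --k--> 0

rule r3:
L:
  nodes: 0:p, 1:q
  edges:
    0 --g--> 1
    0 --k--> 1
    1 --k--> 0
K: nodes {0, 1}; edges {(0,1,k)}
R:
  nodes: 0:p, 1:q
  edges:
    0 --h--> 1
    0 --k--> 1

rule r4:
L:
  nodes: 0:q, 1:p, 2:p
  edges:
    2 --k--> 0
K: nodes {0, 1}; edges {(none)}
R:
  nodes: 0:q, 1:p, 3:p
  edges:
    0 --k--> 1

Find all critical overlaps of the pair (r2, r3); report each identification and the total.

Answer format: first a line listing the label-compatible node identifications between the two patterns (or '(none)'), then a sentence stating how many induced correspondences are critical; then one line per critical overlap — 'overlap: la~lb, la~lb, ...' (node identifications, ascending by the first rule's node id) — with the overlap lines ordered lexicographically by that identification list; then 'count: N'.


label-compatible node identifications between L(r2) and L(r3): 0~0, 1~1, 2~1, 3~1
4 of the induced correspondences are critical overlaps of r2 and r3.
overlap: 0~0, 1~1
overlap: 0~0, 3~1
overlap: 1~1
overlap: 3~1
count: 4


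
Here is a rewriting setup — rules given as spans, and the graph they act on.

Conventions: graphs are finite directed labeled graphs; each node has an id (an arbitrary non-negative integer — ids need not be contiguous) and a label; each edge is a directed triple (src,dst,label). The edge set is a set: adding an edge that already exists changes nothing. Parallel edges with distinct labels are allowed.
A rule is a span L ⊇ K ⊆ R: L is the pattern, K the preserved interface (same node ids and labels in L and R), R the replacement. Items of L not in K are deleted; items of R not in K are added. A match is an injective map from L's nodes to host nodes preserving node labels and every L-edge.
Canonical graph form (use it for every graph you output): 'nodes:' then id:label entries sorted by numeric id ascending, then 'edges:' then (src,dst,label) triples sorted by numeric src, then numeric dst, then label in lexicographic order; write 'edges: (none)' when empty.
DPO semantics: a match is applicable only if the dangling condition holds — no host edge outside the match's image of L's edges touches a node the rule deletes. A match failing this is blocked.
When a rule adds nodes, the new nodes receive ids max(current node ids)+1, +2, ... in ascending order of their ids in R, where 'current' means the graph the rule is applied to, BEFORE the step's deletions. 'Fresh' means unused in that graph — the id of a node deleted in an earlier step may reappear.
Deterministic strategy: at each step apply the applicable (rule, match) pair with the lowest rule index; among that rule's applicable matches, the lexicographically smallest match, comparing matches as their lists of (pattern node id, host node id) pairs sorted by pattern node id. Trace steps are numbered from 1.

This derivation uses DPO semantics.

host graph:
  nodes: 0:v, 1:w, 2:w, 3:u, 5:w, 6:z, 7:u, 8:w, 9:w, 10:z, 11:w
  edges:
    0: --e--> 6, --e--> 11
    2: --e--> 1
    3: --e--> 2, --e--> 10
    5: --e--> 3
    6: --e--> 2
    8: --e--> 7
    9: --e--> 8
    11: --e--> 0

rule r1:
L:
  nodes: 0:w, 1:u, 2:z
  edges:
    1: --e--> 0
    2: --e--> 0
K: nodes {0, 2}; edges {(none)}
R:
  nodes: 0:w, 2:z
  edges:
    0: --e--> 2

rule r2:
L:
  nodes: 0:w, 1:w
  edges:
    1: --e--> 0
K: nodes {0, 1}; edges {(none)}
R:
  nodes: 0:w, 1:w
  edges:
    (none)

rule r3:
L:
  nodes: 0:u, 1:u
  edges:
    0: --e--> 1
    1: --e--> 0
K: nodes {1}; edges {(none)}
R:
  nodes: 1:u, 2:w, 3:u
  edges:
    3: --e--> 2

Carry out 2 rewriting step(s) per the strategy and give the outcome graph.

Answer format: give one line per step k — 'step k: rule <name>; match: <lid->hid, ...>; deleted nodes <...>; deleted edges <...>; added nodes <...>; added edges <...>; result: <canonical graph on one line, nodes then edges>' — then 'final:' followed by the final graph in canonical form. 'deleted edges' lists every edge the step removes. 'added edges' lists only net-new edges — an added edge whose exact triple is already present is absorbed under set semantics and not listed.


step 1: rule r2; match: 0->1, 1->2; deleted nodes (none); deleted edges (2,1,e); added nodes (none); added edges (none); result: nodes: 0:v, 1:w, 2:w, 3:u, 5:w, 6:z, 7:u, 8:w, 9:w, 10:z, 11:w edges: (0,6,e); (0,11,e); (3,2,e); (3,10,e); (5,3,e); (6,2,e); (8,7,e); (9,8,e); (11,0,e)
step 2: rule r2; match: 0->8, 1->9; deleted nodes (none); deleted edges (9,8,e); added nodes (none); added edges (none); result: nodes: 0:v, 1:w, 2:w, 3:u, 5:w, 6:z, 7:u, 8:w, 9:w, 10:z, 11:w edges: (0,6,e); (0,11,e); (3,2,e); (3,10,e); (5,3,e); (6,2,e); (8,7,e); (11,0,e)
final:
nodes: 0:v, 1:w, 2:w, 3:u, 5:w, 6:z, 7:u, 8:w, 9:w, 10:z, 11:w
edges: (0,6,e); (0,11,e); (3,2,e); (3,10,e); (5,3,e); (6,2,e); (8,7,e); (11,0,e)


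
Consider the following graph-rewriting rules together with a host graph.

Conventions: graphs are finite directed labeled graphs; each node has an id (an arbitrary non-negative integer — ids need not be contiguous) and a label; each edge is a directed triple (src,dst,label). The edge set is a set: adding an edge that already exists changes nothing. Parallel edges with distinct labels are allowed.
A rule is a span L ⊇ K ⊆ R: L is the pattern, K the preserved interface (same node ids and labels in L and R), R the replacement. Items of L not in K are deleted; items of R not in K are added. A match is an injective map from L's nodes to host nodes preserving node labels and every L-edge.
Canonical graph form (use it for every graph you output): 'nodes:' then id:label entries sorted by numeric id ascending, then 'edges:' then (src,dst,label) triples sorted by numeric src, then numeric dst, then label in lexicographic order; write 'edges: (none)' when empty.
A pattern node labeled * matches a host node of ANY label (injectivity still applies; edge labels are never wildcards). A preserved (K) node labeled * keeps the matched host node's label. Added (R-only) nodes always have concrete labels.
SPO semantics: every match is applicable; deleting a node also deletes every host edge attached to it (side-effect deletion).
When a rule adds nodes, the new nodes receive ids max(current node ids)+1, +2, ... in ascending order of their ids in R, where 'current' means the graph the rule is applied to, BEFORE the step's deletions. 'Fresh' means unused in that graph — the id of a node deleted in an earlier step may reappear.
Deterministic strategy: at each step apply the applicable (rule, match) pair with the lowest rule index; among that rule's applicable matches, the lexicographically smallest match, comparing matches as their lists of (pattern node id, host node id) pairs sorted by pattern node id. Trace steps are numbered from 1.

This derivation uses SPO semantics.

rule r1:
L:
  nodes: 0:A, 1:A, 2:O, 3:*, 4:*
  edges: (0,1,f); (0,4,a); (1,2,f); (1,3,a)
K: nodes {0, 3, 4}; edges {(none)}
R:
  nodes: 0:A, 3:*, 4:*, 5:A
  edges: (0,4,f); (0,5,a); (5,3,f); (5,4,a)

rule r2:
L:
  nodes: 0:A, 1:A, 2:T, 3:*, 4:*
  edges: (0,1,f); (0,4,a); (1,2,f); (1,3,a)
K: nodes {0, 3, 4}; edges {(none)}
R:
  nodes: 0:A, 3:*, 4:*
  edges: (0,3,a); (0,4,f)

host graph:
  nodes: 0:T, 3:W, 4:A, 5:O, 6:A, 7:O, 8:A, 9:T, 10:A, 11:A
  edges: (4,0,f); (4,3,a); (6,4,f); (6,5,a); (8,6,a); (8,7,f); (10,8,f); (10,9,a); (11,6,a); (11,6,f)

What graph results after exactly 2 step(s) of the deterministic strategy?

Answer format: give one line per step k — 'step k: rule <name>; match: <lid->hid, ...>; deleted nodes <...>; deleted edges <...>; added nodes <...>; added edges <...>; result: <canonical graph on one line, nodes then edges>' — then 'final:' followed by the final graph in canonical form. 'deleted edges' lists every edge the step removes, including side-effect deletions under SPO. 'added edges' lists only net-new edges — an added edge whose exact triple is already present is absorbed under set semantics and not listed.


step 1: rule r1; match: 0->10, 1->8, 2->7, 3->6, 4->9; deleted nodes 7, 8; deleted edges (8,6,a); (8,7,f); (10,8,f); (10,9,a); added nodes 12; added edges (10,9,f); (10,12,a); (12,6,f); (12,9,a); result: nodes: 0:T, 3:W, 4:A, 5:O, 6:A, 9:T, 10:A, 11:A, 12:A edges: (4,0,f); (4,3,a); (6,4,f); (6,5,a); (10,9,f); (10,12,a); (11,6,a); (11,6,f); (12,6,f); (12,9,a)
step 2: rule r2; match: 0->6, 1->4, 2->0, 3->3, 4->5; deleted nodes 0, 4; deleted edges (4,0,f); (4,3,a); (6,4,f); (6,5,a); added nodes (none); added edges (6,3,a); (6,5,f); result: nodes: 3:W, 5:O, 6:A, 9:T, 10:A, 11:A, 12:A edges: (6,3,a); (6,5,f); (10,9,f); (10,12,a); (11,6,a); (11,6,f); (12,6,f); (12,9,a)
final:
nodes: 3:W, 5:O, 6:A, 9:T, 10:A, 11:A, 12:A
edges: (6,3,a); (6,5,f); (10,9,f); (10,12,a); (11,6,a); (11,6,f); (12,6,f); (12,9,a)
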